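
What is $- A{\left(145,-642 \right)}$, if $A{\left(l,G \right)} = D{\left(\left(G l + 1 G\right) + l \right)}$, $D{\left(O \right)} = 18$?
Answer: $-18$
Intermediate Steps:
$A{\left(l,G \right)} = 18$
$- A{\left(145,-642 \right)} = \left(-1\right) 18 = -18$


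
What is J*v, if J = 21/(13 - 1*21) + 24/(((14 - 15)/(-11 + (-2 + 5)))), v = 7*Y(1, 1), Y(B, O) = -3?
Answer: -31815/8 ≈ -3976.9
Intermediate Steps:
v = -21 (v = 7*(-3) = -21)
J = 1515/8 (J = 21/(13 - 21) + 24/((-1/(-11 + 3))) = 21/(-8) + 24/((-1/(-8))) = 21*(-1/8) + 24/((-1*(-1/8))) = -21/8 + 24/(1/8) = -21/8 + 24*8 = -21/8 + 192 = 1515/8 ≈ 189.38)
J*v = (1515/8)*(-21) = -31815/8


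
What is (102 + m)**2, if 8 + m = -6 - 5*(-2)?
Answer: 9604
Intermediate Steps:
m = -4 (m = -8 + (-6 - 5*(-2)) = -8 + (-6 + 10) = -8 + 4 = -4)
(102 + m)**2 = (102 - 4)**2 = 98**2 = 9604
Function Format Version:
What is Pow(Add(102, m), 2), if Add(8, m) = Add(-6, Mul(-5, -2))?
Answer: 9604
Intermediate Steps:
m = -4 (m = Add(-8, Add(-6, Mul(-5, -2))) = Add(-8, Add(-6, 10)) = Add(-8, 4) = -4)
Pow(Add(102, m), 2) = Pow(Add(102, -4), 2) = Pow(98, 2) = 9604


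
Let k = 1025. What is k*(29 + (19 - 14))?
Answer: 34850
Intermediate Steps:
k*(29 + (19 - 14)) = 1025*(29 + (19 - 14)) = 1025*(29 + 5) = 1025*34 = 34850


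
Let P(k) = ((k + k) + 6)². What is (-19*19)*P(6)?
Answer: -116964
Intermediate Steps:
P(k) = (6 + 2*k)² (P(k) = (2*k + 6)² = (6 + 2*k)²)
(-19*19)*P(6) = (-19*19)*(4*(3 + 6)²) = -1444*9² = -1444*81 = -361*324 = -116964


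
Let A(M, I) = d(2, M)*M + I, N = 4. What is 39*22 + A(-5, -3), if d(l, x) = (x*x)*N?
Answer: 355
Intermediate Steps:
d(l, x) = 4*x² (d(l, x) = (x*x)*4 = x²*4 = 4*x²)
A(M, I) = I + 4*M³ (A(M, I) = (4*M²)*M + I = 4*M³ + I = I + 4*M³)
39*22 + A(-5, -3) = 39*22 + (-3 + 4*(-5)³) = 858 + (-3 + 4*(-125)) = 858 + (-3 - 500) = 858 - 503 = 355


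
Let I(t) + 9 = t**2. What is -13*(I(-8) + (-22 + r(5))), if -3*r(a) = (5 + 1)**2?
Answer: -273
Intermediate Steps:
r(a) = -12 (r(a) = -(5 + 1)**2/3 = -1/3*6**2 = -1/3*36 = -12)
I(t) = -9 + t**2
-13*(I(-8) + (-22 + r(5))) = -13*((-9 + (-8)**2) + (-22 - 12)) = -13*((-9 + 64) - 34) = -13*(55 - 34) = -13*21 = -273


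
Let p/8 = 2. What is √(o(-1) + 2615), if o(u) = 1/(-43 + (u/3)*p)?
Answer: 2*√13744985/145 ≈ 51.137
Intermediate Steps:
p = 16 (p = 8*2 = 16)
o(u) = 1/(-43 + 16*u/3) (o(u) = 1/(-43 + (u/3)*16) = 1/(-43 + 16*u/3))
√(o(-1) + 2615) = √(3/(-129 + 16*(-1)) + 2615) = √(3/(-129 - 16) + 2615) = √(3/(-145) + 2615) = √(3*(-1/145) + 2615) = √(-3/145 + 2615) = √(379172/145) = 2*√13744985/145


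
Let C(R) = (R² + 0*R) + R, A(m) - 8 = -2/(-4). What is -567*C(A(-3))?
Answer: -183141/4 ≈ -45785.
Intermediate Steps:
A(m) = 17/2 (A(m) = 8 - 2/(-4) = 8 - 2*(-¼) = 8 + ½ = 17/2)
C(R) = R + R² (C(R) = (R² + 0) + R = R² + R = R + R²)
-567*C(A(-3)) = -9639*(1 + 17/2)/2 = -9639*19/(2*2) = -567*323/4 = -183141/4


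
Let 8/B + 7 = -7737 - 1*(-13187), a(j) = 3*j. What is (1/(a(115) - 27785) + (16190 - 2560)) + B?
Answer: 2035721403677/149355920 ≈ 13630.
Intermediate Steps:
B = 8/5443 (B = 8/(-7 + (-7737 - 1*(-13187))) = 8/(-7 + (-7737 + 13187)) = 8/(-7 + 5450) = 8/5443 ≈ 0.0014698)
(1/(a(115) - 27785) + (16190 - 2560)) + B = (1/(3*115 - 27785) + (16190 - 2560)) + 8/5443 = (1/(345 - 27785) + 13630) + 8/5443 = (1/(-27440) + 13630) + 8/5443 = (-1/27440 + 13630) + 8/5443 = 374007199/27440 + 8/5443 = 2035721403677/149355920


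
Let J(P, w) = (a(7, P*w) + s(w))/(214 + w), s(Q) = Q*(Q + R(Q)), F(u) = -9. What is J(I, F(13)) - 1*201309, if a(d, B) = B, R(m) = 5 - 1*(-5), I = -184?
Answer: -41266698/205 ≈ -2.0130e+5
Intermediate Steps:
R(m) = 10 (R(m) = 5 + 5 = 10)
s(Q) = Q*(10 + Q) (s(Q) = Q*(Q + 10) = Q*(10 + Q))
J(P, w) = (P*w + w*(10 + w))/(214 + w)
J(I, F(13)) - 1*201309 = -9*(10 - 184 - 9)/(214 - 9) - 1*201309 = -9*(-183)/205 - 201309 = -9*1/205*(-183) - 201309 = 1647/205 - 201309 = -41266698/205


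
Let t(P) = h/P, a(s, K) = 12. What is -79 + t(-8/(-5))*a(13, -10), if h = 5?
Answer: -83/2 ≈ -41.500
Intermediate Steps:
t(P) = 5/P
-79 + t(-8/(-5))*a(13, -10) = -79 + (5/((-8/(-5))))*12 = -79 + (5/((-8*(-⅕))))*12 = -79 + (5/(8/5))*12 = -79 + (5*(5/8))*12 = -79 + (25/8)*12 = -79 + 75/2 = -83/2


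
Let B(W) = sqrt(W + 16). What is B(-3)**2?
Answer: 13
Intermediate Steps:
B(W) = sqrt(16 + W)
B(-3)**2 = (sqrt(16 - 3))**2 = (sqrt(13))**2 = 13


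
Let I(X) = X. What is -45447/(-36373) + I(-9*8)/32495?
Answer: 1474181409/1181940635 ≈ 1.2473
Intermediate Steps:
-45447/(-36373) + I(-9*8)/32495 = -45447/(-36373) - 9*8/32495 = -45447*(-1/36373) - 72*1/32495 = 45447/36373 - 72/32495 = 1474181409/1181940635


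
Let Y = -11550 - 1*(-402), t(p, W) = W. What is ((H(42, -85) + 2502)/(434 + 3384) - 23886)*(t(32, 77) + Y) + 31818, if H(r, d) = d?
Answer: 1009733919625/3818 ≈ 2.6447e+8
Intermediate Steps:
Y = -11148 (Y = -11550 + 402 = -11148)
((H(42, -85) + 2502)/(434 + 3384) - 23886)*(t(32, 77) + Y) + 31818 = ((-85 + 2502)/(434 + 3384) - 23886)*(77 - 11148) + 31818 = (2417/3818 - 23886)*(-11071) + 31818 = -91194331/3818*(-11071) + 31818 = 1009612438501/3818 + 31818 = 1009733919625/3818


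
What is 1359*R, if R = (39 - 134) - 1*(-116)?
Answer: 28539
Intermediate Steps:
R = 21 (R = -95 + 116 = 21)
1359*R = 1359*21 = 28539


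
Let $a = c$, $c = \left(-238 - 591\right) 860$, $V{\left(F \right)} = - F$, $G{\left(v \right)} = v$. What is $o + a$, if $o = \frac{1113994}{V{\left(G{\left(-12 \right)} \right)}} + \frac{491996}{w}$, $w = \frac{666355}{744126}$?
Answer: $- \frac{282626973289}{3998130} \approx -70690.0$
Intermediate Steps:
$w = \frac{666355}{744126}$ ($w = 666355 \cdot \frac{1}{744126} = \frac{666355}{744126} \approx 0.89549$)
$c = -712940$ ($c = \left(-829\right) 860 = -712940$)
$o = \frac{2567799828911}{3998130}$ ($o = \frac{1113994}{\left(-1\right) \left(-12\right)} + \frac{491996}{\frac{666355}{744126}} = \frac{1113994}{12} + 491996 \cdot \frac{744126}{666355} = 1113994 \cdot \frac{1}{12} + \frac{366107015496}{666355} = \frac{556997}{6} + \frac{366107015496}{666355} = \frac{2567799828911}{3998130} \approx 6.4225 \cdot 10^{5}$)
$a = -712940$
$o + a = \frac{2567799828911}{3998130} - 712940 = - \frac{282626973289}{3998130}$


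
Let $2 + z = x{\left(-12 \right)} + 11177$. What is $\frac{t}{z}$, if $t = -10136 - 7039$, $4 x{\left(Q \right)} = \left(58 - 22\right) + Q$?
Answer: $- \frac{5725}{3727} \approx -1.5361$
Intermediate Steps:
$x{\left(Q \right)} = 9 + \frac{Q}{4}$ ($x{\left(Q \right)} = \frac{\left(58 - 22\right) + Q}{4} = \frac{36 + Q}{4} = 9 + \frac{Q}{4}$)
$z = 11181$ ($z = -2 + \left(\left(9 + \frac{1}{4} \left(-12\right)\right) + 11177\right) = -2 + \left(\left(9 - 3\right) + 11177\right) = -2 + \left(6 + 11177\right) = -2 + 11183 = 11181$)
$t = -17175$
$\frac{t}{z} = - \frac{17175}{11181} = \left(-17175\right) \frac{1}{11181} = - \frac{5725}{3727}$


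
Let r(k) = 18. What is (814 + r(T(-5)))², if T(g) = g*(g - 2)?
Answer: 692224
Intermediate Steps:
T(g) = g*(-2 + g)
(814 + r(T(-5)))² = (814 + 18)² = 832² = 692224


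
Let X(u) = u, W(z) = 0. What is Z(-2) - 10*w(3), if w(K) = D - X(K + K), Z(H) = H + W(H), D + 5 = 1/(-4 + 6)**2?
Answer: 211/2 ≈ 105.50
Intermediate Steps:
D = -19/4 (D = -5 + 1/(-4 + 6)**2 = -5 + 1/2**2 = -5 + 1/4 = -19/4 ≈ -4.7500)
Z(H) = H (Z(H) = H + 0 = H)
w(K) = -19/4 - 2*K (w(K) = -19/4 - (K + K) = -19/4 - 2*K)
Z(-2) - 10*w(3) = -2 - 10*(-19/4 - 2*3) = -2 - 10*(-19/4 - 6) = -2 - 10*(-43/4) = -2 + 215/2 = 211/2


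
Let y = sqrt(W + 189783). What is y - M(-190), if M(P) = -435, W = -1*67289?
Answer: 435 + sqrt(122494) ≈ 784.99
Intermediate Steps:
W = -67289
y = sqrt(122494) (y = sqrt(-67289 + 189783) = sqrt(122494) ≈ 349.99)
y - M(-190) = sqrt(122494) - 1*(-435) = sqrt(122494) + 435 = 435 + sqrt(122494)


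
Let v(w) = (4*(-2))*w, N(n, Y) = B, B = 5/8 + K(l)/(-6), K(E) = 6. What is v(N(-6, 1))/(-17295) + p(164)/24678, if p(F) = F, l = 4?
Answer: 460391/71134335 ≈ 0.0064721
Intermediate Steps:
B = -3/8 (B = 5/8 + 6/(-6) = 5*(⅛) + 6*(-⅙) = 5/8 - 1 = -3/8 ≈ -0.37500)
N(n, Y) = -3/8
v(w) = -8*w
v(N(-6, 1))/(-17295) + p(164)/24678 = -8*(-3/8)/(-17295) + 164/24678 = 3*(-1/17295) + 164*(1/24678) = -1/5765 + 82/12339 = 460391/71134335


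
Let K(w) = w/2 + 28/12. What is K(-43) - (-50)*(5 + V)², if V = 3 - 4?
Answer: 4685/6 ≈ 780.83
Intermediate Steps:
V = -1
K(w) = 7/3 + w/2 (K(w) = w*(½) + 28*(1/12) = w/2 + 7/3 = 7/3 + w/2)
K(-43) - (-50)*(5 + V)² = (7/3 + (½)*(-43)) - (-50)*(5 - 1)² = (7/3 - 43/2) - (-50)*4² = -115/6 - (-50)*16 = -115/6 - 1*(-800) = -115/6 + 800 = 4685/6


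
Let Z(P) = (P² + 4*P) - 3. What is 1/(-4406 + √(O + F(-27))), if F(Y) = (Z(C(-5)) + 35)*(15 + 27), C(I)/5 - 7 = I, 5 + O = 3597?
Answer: -1/4302 ≈ -0.00023245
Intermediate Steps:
O = 3592 (O = -5 + 3597 = 3592)
C(I) = 35 + 5*I
Z(P) = -3 + P² + 4*P
F(Y) = 7224 (F(Y) = ((-3 + (35 + 5*(-5))² + 4*(35 + 5*(-5))) + 35)*(15 + 27) = ((-3 + (35 - 25)² + 4*(35 - 25)) + 35)*42 = ((-3 + 10² + 4*10) + 35)*42 = ((-3 + 100 + 40) + 35)*42 = (137 + 35)*42 = 172*42 = 7224)
1/(-4406 + √(O + F(-27))) = 1/(-4406 + √(3592 + 7224)) = 1/(-4406 + √10816) = 1/(-4406 + 104) = 1/(-4302) = -1/4302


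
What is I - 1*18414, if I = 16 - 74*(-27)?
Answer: -16400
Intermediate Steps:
I = 2014 (I = 16 + 1998 = 2014)
I - 1*18414 = 2014 - 1*18414 = 2014 - 18414 = -16400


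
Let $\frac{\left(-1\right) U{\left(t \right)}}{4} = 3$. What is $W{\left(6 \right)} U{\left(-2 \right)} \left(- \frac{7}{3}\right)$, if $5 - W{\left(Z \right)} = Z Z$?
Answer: $-868$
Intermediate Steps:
$W{\left(Z \right)} = 5 - Z^{2}$ ($W{\left(Z \right)} = 5 - Z Z = 5 - Z^{2}$)
$U{\left(t \right)} = -12$ ($U{\left(t \right)} = \left(-4\right) 3 = -12$)
$W{\left(6 \right)} U{\left(-2 \right)} \left(- \frac{7}{3}\right) = \left(5 - 6^{2}\right) \left(-12\right) \left(- \frac{7}{3}\right) = \left(5 - 36\right) \left(-12\right) \left(\left(-7\right) \frac{1}{3}\right) = \left(5 - 36\right) \left(-12\right) \left(- \frac{7}{3}\right) = \left(-31\right) \left(-12\right) \left(- \frac{7}{3}\right) = 372 \left(- \frac{7}{3}\right) = -868$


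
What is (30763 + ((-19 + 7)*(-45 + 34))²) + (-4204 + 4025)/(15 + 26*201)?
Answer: 252547888/5241 ≈ 48187.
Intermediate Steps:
(30763 + ((-19 + 7)*(-45 + 34))²) + (-4204 + 4025)/(15 + 26*201) = (30763 + (-12*(-11))²) - 179/(15 + 5226) = (30763 + 132²) - 179/5241 = (30763 + 17424) - 179*1/5241 = 48187 - 179/5241 = 252547888/5241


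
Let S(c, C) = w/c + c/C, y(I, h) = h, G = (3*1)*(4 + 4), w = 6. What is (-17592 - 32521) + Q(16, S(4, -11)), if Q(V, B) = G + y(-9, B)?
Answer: -1101933/22 ≈ -50088.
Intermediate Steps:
G = 24 (G = 3*8 = 24)
S(c, C) = 6/c + c/C
Q(V, B) = 24 + B
(-17592 - 32521) + Q(16, S(4, -11)) = (-17592 - 32521) + (24 + (6/4 + 4/(-11))) = -50113 + (24 + (6*(¼) + 4*(-1/11))) = -50113 + (24 + (3/2 - 4/11)) = -50113 + (24 + 25/22) = -50113 + 553/22 = -1101933/22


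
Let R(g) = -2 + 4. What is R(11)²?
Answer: 4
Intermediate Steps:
R(g) = 2
R(11)² = 2² = 4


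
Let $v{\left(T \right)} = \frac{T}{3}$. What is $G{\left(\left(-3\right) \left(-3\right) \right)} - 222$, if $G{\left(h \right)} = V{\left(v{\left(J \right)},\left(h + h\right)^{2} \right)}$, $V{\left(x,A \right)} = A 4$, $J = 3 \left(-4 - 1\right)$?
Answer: $1074$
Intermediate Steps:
$J = -15$ ($J = 3 \left(-5\right) = -15$)
$v{\left(T \right)} = \frac{T}{3}$ ($v{\left(T \right)} = T \frac{1}{3} = \frac{T}{3}$)
$V{\left(x,A \right)} = 4 A$
$G{\left(h \right)} = 16 h^{2}$ ($G{\left(h \right)} = 4 \left(h + h\right)^{2} = 4 \left(2 h\right)^{2} = 4 \cdot 4 h^{2} = 16 h^{2}$)
$G{\left(\left(-3\right) \left(-3\right) \right)} - 222 = 16 \left(\left(-3\right) \left(-3\right)\right)^{2} - 222 = 16 \cdot 9^{2} - 222 = 16 \cdot 81 - 222 = 1296 - 222 = 1074$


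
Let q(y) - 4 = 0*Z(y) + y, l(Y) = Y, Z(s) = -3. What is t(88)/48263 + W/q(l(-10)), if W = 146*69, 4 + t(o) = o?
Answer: -81033493/48263 ≈ -1679.0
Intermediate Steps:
t(o) = -4 + o
W = 10074
q(y) = 4 + y (q(y) = 4 + (0*(-3) + y) = 4 + (0 + y) = 4 + y)
t(88)/48263 + W/q(l(-10)) = (-4 + 88)/48263 + 10074/(4 - 10) = 84*(1/48263) + 10074/(-6) = 84/48263 + 10074*(-1/6) = 84/48263 - 1679 = -81033493/48263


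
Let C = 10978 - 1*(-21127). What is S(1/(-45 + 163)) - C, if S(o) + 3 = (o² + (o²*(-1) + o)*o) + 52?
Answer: -52669033557/1643032 ≈ -32056.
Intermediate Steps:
S(o) = 49 + o² + o*(o - o²) (S(o) = -3 + ((o² + (o²*(-1) + o)*o) + 52) = -3 + ((o² + (-o² + o)*o) + 52) = -3 + ((o² + (o - o²)*o) + 52) = -3 + ((o² + o*(o - o²)) + 52) = -3 + (52 + o² + o*(o - o²)) = 49 + o² + o*(o - o²))
C = 32105 (C = 10978 + 21127 = 32105)
S(1/(-45 + 163)) - C = (49 - (1/(-45 + 163))³ + 2*(1/(-45 + 163))²) - 1*32105 = (49 - (1/118)³ + 2*(1/118)²) - 32105 = (49 - 1*1/1643032 + 2*(1/13924)) - 32105 = (49 - 1/1643032 + 1/6962) - 32105 = 80508803/1643032 - 32105 = -52669033557/1643032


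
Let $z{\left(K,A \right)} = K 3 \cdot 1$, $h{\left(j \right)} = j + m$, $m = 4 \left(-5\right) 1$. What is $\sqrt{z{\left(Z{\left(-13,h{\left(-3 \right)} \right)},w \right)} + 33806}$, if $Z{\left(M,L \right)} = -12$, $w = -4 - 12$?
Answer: $\sqrt{33770} \approx 183.77$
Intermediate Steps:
$m = -20$ ($m = \left(-20\right) 1 = -20$)
$w = -16$ ($w = -4 - 12 = -16$)
$h{\left(j \right)} = -20 + j$ ($h{\left(j \right)} = j - 20 = -20 + j$)
$z{\left(K,A \right)} = 3 K$ ($z{\left(K,A \right)} = 3 K 1 = 3 K$)
$\sqrt{z{\left(Z{\left(-13,h{\left(-3 \right)} \right)},w \right)} + 33806} = \sqrt{3 \left(-12\right) + 33806} = \sqrt{-36 + 33806} = \sqrt{33770}$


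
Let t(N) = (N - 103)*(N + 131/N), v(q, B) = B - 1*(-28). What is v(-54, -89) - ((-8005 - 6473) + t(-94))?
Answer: -411301/94 ≈ -4375.5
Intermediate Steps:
v(q, B) = 28 + B (v(q, B) = B + 28 = 28 + B)
t(N) = (-103 + N)*(N + 131/N)
v(-54, -89) - ((-8005 - 6473) + t(-94)) = (28 - 89) - ((-8005 - 6473) + (131 + (-94)**2 - 13493/(-94) - 103*(-94))) = -61 - (-14478 + (131 + 8836 - 13493*(-1/94) + 9682)) = -61 - (-14478 + (131 + 8836 + 13493/94 + 9682)) = -61 - (-14478 + 1766499/94) = -61 - 1*405567/94 = -61 - 405567/94 = -411301/94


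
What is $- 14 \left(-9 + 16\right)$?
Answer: $-98$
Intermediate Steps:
$- 14 \left(-9 + 16\right) = \left(-14\right) 7 = -98$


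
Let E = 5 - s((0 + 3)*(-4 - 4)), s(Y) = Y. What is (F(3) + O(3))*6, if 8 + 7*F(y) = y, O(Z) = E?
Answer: 1188/7 ≈ 169.71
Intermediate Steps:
E = 29 (E = 5 - (0 + 3)*(-4 - 4) = 5 - 3*(-8) = 5 - 1*(-24) = 5 + 24 = 29)
O(Z) = 29
F(y) = -8/7 + y/7
(F(3) + O(3))*6 = ((-8/7 + (⅐)*3) + 29)*6 = ((-8/7 + 3/7) + 29)*6 = (-5/7 + 29)*6 = (198/7)*6 = 1188/7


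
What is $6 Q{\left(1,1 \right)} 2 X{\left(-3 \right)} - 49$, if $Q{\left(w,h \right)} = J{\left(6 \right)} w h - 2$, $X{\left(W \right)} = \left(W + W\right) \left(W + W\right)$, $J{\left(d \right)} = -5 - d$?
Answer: $-5665$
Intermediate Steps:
$X{\left(W \right)} = 4 W^{2}$ ($X{\left(W \right)} = 2 W 2 W = 4 W^{2}$)
$Q{\left(w,h \right)} = -2 - 11 h w$ ($Q{\left(w,h \right)} = \left(-5 - 6\right) w h - 2 = - 11 w h - 2 = - 11 h w - 2 = -2 - 11 h w$)
$6 Q{\left(1,1 \right)} 2 X{\left(-3 \right)} - 49 = 6 \left(-2 - 11 \cdot 1\right) 2 \cdot 4 \left(-3\right)^{2} - 49 = 6 \left(-2 - 11\right) 2 \cdot 4 \cdot 9 - 49 = 6 \left(-13\right) 2 \cdot 36 - 49 = \left(-78\right) 2 \cdot 36 - 49 = \left(-156\right) 36 - 49 = -5616 - 49 = -5665$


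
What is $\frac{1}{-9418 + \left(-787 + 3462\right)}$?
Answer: $- \frac{1}{6743} \approx -0.0001483$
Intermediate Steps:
$\frac{1}{-9418 + \left(-787 + 3462\right)} = \frac{1}{-9418 + 2675} = \frac{1}{-6743} = - \frac{1}{6743}$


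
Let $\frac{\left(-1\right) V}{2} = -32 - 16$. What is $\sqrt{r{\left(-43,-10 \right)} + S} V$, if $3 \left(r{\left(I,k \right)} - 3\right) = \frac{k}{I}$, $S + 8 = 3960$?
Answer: $\frac{32 \sqrt{65816445}}{43} \approx 6037.4$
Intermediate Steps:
$S = 3952$ ($S = -8 + 3960 = 3952$)
$r{\left(I,k \right)} = 3 + \frac{k}{3 I}$ ($r{\left(I,k \right)} = 3 + \frac{k \frac{1}{I}}{3} = 3 + \frac{k}{3 I}$)
$V = 96$ ($V = - 2 \left(-32 - 16\right) = \left(-2\right) \left(-48\right) = 96$)
$\sqrt{r{\left(-43,-10 \right)} + S} V = \sqrt{\left(3 + \frac{1}{3} \left(-10\right) \frac{1}{-43}\right) + 3952} \cdot 96 = \sqrt{\left(3 + \frac{1}{3} \left(-10\right) \left(- \frac{1}{43}\right)\right) + 3952} \cdot 96 = \sqrt{\left(3 + \frac{10}{129}\right) + 3952} \cdot 96 = \sqrt{\frac{397}{129} + 3952} \cdot 96 = \sqrt{\frac{510205}{129}} \cdot 96 = \frac{\sqrt{65816445}}{129} \cdot 96 = \frac{32 \sqrt{65816445}}{43}$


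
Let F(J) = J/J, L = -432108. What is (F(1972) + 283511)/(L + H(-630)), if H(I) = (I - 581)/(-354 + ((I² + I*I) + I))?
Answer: -224772849792/342582137339 ≈ -0.65611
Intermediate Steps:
F(J) = 1
H(I) = (-581 + I)/(-354 + I + 2*I²) (H(I) = (-581 + I)/(-354 + ((I² + I²) + I)) = (-581 + I)/(-354 + (2*I² + I)) = (-581 + I)/(-354 + (I + 2*I²)) = (-581 + I)/(-354 + I + 2*I²))
(F(1972) + 283511)/(L + H(-630)) = (1 + 283511)/(-432108 + (-581 - 630)/(-354 - 630 + 2*(-630)²)) = 283512/(-432108 - 1211/(-354 - 630 + 2*396900)) = 283512/(-432108 - 1211/(-354 - 630 + 793800)) = 283512/(-432108 - 1211/792816) = 283512/(-342582137339/792816) = 283512*(-792816/342582137339) = -224772849792/342582137339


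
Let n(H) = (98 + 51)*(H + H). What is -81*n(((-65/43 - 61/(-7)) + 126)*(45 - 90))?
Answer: 43550503740/301 ≈ 1.4469e+8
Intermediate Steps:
n(H) = 298*H (n(H) = 149*(2*H) = 298*H)
-81*n(((-65/43 - 61/(-7)) + 126)*(45 - 90)) = -24138*((-65/43 - 61/(-7)) + 126)*(45 - 90) = -24138*((-65*1/43 - 61*(-⅐)) + 126)*(-45) = -24138*((-65/43 + 61/7) + 126)*(-45) = -24138*(2168/301 + 126)*(-45) = -24138*(40094/301)*(-45) = -24138*(-1804230)/301 = -81*(-537660540/301) = 43550503740/301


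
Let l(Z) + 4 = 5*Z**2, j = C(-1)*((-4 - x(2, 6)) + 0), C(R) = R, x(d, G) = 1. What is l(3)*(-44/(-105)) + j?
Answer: 2329/105 ≈ 22.181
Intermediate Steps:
j = 5 (j = -((-4 - 1*1) + 0) = -((-4 - 1) + 0) = -(-5 + 0) = -1*(-5) = 5)
l(Z) = -4 + 5*Z**2
l(3)*(-44/(-105)) + j = (-4 + 5*3**2)*(-44/(-105)) + 5 = (-4 + 5*9)*(-44*(-1/105)) + 5 = (-4 + 45)*(44/105) + 5 = 41*(44/105) + 5 = 1804/105 + 5 = 2329/105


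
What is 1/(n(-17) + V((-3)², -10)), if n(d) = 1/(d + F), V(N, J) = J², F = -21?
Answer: 38/3799 ≈ 0.010003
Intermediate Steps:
n(d) = 1/(-21 + d) (n(d) = 1/(d - 21) = 1/(-21 + d))
1/(n(-17) + V((-3)², -10)) = 1/(1/(-21 - 17) + (-10)²) = 1/(1/(-38) + 100) = 1/(-1/38 + 100) = 1/(3799/38) = 38/3799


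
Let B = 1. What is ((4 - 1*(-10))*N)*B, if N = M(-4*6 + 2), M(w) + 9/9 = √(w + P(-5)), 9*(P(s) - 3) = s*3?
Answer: -14 + 14*I*√186/3 ≈ -14.0 + 63.645*I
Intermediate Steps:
P(s) = 3 + s/3 (P(s) = 3 + (s*3)/9 = 3 + (3*s)/9 = 3 + s/3)
M(w) = -1 + √(4/3 + w) (M(w) = -1 + √(w + (3 + (⅓)*(-5))) = -1 + √(w + (3 - 5/3)) = -1 + √(w + 4/3) = -1 + √(4/3 + w))
N = -1 + I*√186/3 (N = -1 + √(12 + 9*(-4*6 + 2))/3 = -1 + √(12 + 9*(-24 + 2))/3 = -1 + √(12 + 9*(-22))/3 = -1 + √(12 - 198)/3 = -1 + √(-186)/3 = -1 + (I*√186)/3 = -1 + I*√186/3 ≈ -1.0 + 4.5461*I)
((4 - 1*(-10))*N)*B = ((4 - 1*(-10))*(-1 + I*√186/3))*1 = ((4 + 10)*(-1 + I*√186/3))*1 = (14*(-1 + I*√186/3))*1 = (-14 + 14*I*√186/3)*1 = -14 + 14*I*√186/3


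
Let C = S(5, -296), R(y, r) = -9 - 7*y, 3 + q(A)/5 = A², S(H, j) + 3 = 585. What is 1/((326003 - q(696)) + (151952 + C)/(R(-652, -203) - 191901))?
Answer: -93673/196344491993 ≈ -4.7708e-7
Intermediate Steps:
S(H, j) = 582 (S(H, j) = -3 + 585 = 582)
q(A) = -15 + 5*A²
C = 582
1/((326003 - q(696)) + (151952 + C)/(R(-652, -203) - 191901)) = 1/((326003 - (-15 + 5*696²)) + (151952 + 582)/((-9 - 7*(-652)) - 191901)) = 1/((326003 - (-15 + 5*484416)) + 152534/((-9 + 4564) - 191901)) = 1/((326003 - (-15 + 2422080)) + 152534/(4555 - 191901)) = 1/((326003 - 1*2422065) + 152534/(-187346)) = 1/((326003 - 2422065) + 152534*(-1/187346)) = 1/(-2096062 - 76267/93673) = 1/(-196344491993/93673) = -93673/196344491993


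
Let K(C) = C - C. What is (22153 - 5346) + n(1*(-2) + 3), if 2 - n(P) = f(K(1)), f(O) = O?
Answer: 16809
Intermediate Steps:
K(C) = 0
n(P) = 2 (n(P) = 2 - 1*0 = 2 + 0 = 2)
(22153 - 5346) + n(1*(-2) + 3) = (22153 - 5346) + 2 = 16807 + 2 = 16809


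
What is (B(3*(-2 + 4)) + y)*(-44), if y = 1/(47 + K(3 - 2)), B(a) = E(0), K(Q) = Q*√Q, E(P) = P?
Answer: -11/12 ≈ -0.91667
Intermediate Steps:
K(Q) = Q^(3/2)
B(a) = 0
y = 1/48 (y = 1/(47 + (3 - 2)^(3/2)) = 1/(47 + 1^(3/2)) = 1/(47 + 1) = 1/48 ≈ 0.020833)
(B(3*(-2 + 4)) + y)*(-44) = (0 + 1/48)*(-44) = (1/48)*(-44) = -11/12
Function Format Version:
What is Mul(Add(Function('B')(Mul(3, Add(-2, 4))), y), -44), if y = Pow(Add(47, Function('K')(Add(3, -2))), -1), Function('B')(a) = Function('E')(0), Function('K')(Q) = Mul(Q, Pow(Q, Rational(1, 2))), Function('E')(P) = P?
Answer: Rational(-11, 12) ≈ -0.91667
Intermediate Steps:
Function('K')(Q) = Pow(Q, Rational(3, 2))
Function('B')(a) = 0
y = Rational(1, 48) (y = Pow(Add(47, Pow(Add(3, -2), Rational(3, 2))), -1) = Pow(Add(47, Pow(1, Rational(3, 2))), -1) = Pow(Add(47, 1), -1) = Pow(48, -1) = Rational(1, 48) ≈ 0.020833)
Mul(Add(Function('B')(Mul(3, Add(-2, 4))), y), -44) = Mul(Add(0, Rational(1, 48)), -44) = Mul(Rational(1, 48), -44) = Rational(-11, 12)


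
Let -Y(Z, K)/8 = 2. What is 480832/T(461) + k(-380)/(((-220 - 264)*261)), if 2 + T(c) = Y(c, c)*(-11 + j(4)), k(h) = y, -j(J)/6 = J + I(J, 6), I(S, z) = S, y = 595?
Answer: 10123343513/19832868 ≈ 510.43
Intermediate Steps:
j(J) = -12*J (j(J) = -6*(J + J) = -12*J)
Y(Z, K) = -16 (Y(Z, K) = -8*2 = -16)
k(h) = 595
T(c) = 942 (T(c) = -2 - 16*(-11 - 12*4) = -2 - 16*(-11 - 48) = -2 - 16*(-59) = -2 + 944 = 942)
480832/T(461) + k(-380)/(((-220 - 264)*261)) = 480832/942 + 595/(((-220 - 264)*261)) = 480832*(1/942) + 595/((-484*261)) = 240416/471 + 595/(-126324) = 240416/471 + 595*(-1/126324) = 240416/471 - 595/126324 = 10123343513/19832868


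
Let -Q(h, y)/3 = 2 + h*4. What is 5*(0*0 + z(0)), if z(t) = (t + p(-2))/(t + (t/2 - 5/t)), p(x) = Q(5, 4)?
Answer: 0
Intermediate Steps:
Q(h, y) = -6 - 12*h (Q(h, y) = -3*(2 + h*4) = -3*(2 + 4*h) = -6 - 12*h)
p(x) = -66 (p(x) = -6 - 12*5 = -6 - 60 = -66)
z(t) = (-66 + t)/(-5/t + 3*t/2) (z(t) = (t - 66)/(t + (t/2 - 5/t)) = (-66 + t)/(t + (t*(½) - 5/t)) = (-66 + t)/(t + (t/2 - 5/t)) = (-66 + t)/(-5/t + 3*t/2))
5*(0*0 + z(0)) = 5*(0*0 + 2*0*(-66 + 0)/(-10 + 3*0²)) = 5*(0 + 2*0*(-66)/(-10 + 3*0)) = 5*(0 + 2*0*(-66)/(-10 + 0)) = 5*(0 + 2*0*(-66)/(-10)) = 5*(0 + 2*0*(-⅒)*(-66)) = 5*(0 + 0) = 5*0 = 0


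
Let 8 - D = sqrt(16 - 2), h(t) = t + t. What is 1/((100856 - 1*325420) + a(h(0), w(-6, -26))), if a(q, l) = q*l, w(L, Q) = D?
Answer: -1/224564 ≈ -4.4531e-6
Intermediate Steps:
h(t) = 2*t
D = 8 - sqrt(14) (D = 8 - sqrt(16 - 2) = 8 - sqrt(14) ≈ 4.2583)
w(L, Q) = 8 - sqrt(14)
a(q, l) = l*q
1/((100856 - 1*325420) + a(h(0), w(-6, -26))) = 1/((100856 - 1*325420) + (8 - sqrt(14))*(2*0)) = 1/((100856 - 325420) + (8 - sqrt(14))*0) = 1/(-224564 + 0) = 1/(-224564) = -1/224564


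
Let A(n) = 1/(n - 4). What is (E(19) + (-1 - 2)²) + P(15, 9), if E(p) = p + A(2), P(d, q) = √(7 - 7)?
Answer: 55/2 ≈ 27.500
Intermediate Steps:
P(d, q) = 0 (P(d, q) = √0 = 0)
A(n) = 1/(-4 + n)
E(p) = -½ + p (E(p) = p + 1/(-4 + 2) = p + 1/(-2) = p - ½ = -½ + p)
(E(19) + (-1 - 2)²) + P(15, 9) = ((-½ + 19) + (-1 - 2)²) + 0 = (37/2 + (-3)²) + 0 = (37/2 + 9) + 0 = 55/2 + 0 = 55/2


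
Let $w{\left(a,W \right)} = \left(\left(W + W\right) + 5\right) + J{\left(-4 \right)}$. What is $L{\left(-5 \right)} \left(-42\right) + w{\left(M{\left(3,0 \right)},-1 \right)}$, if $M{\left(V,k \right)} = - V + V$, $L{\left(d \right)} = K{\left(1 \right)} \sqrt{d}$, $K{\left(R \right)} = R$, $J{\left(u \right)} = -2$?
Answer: $1 - 42 i \sqrt{5} \approx 1.0 - 93.915 i$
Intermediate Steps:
$L{\left(d \right)} = \sqrt{d}$ ($L{\left(d \right)} = 1 \sqrt{d} = \sqrt{d}$)
$M{\left(V,k \right)} = 0$
$w{\left(a,W \right)} = 3 + 2 W$ ($w{\left(a,W \right)} = \left(\left(W + W\right) + 5\right) - 2 = \left(2 W + 5\right) - 2 = \left(5 + 2 W\right) - 2 = 3 + 2 W$)
$L{\left(-5 \right)} \left(-42\right) + w{\left(M{\left(3,0 \right)},-1 \right)} = \sqrt{-5} \left(-42\right) + \left(3 + 2 \left(-1\right)\right) = i \sqrt{5} \left(-42\right) + \left(3 - 2\right) = - 42 i \sqrt{5} + 1 = 1 - 42 i \sqrt{5}$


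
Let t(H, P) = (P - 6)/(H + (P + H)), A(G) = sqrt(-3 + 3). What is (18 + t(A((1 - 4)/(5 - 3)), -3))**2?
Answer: 441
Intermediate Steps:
A(G) = 0 (A(G) = sqrt(0) = 0)
t(H, P) = (-6 + P)/(P + 2*H) (t(H, P) = (-6 + P)/(H + (H + P)) = (-6 + P)/(P + 2*H))
(18 + t(A((1 - 4)/(5 - 3)), -3))**2 = (18 + (-6 - 3)/(-3 + 2*0))**2 = (18 - 9/(-3 + 0))**2 = (18 - 9/(-3))**2 = (18 - 1/3*(-9))**2 = (18 + 3)**2 = 21**2 = 441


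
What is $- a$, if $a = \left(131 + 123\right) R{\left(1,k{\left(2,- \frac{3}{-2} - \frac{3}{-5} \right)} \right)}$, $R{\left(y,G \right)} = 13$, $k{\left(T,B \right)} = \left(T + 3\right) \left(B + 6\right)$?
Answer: $-3302$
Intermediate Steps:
$k{\left(T,B \right)} = \left(3 + T\right) \left(6 + B\right)$
$a = 3302$ ($a = \left(131 + 123\right) 13 = 254 \cdot 13 = 3302$)
$- a = \left(-1\right) 3302 = -3302$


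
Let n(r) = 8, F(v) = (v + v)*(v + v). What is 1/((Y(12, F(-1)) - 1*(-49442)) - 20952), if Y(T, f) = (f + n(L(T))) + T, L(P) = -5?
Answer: 1/28514 ≈ 3.5070e-5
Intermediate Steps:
F(v) = 4*v² (F(v) = (2*v)*(2*v) = 4*v²)
Y(T, f) = 8 + T + f (Y(T, f) = (f + 8) + T = (8 + f) + T = 8 + T + f)
1/((Y(12, F(-1)) - 1*(-49442)) - 20952) = 1/(((8 + 12 + 4*(-1)²) - 1*(-49442)) - 20952) = 1/(((8 + 12 + 4*1) + 49442) - 20952) = 1/(((8 + 12 + 4) + 49442) - 20952) = 1/((24 + 49442) - 20952) = 1/(49466 - 20952) = 1/28514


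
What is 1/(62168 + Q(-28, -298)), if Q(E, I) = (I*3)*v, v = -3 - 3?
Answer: 1/67532 ≈ 1.4808e-5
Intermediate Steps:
v = -6
Q(E, I) = -18*I (Q(E, I) = (I*3)*(-6) = (3*I)*(-6) = -18*I)
1/(62168 + Q(-28, -298)) = 1/(62168 - 18*(-298)) = 1/(62168 + 5364) = 1/67532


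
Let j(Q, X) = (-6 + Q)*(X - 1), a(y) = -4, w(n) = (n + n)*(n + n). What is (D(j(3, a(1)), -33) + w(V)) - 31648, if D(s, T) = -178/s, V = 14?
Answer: -463138/15 ≈ -30876.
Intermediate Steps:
w(n) = 4*n² (w(n) = (2*n)*(2*n) = 4*n²)
j(Q, X) = (-1 + X)*(-6 + Q) (j(Q, X) = (-6 + Q)*(-1 + X) = (-1 + X)*(-6 + Q))
(D(j(3, a(1)), -33) + w(V)) - 31648 = (-178/(6 - 1*3 - 6*(-4) + 3*(-4)) + 4*14²) - 31648 = (-178/(6 - 3 + 24 - 12) + 4*196) - 31648 = (-178/15 + 784) - 31648 = 11582/15 - 31648 = -463138/15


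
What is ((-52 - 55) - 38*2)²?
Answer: 33489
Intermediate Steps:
((-52 - 55) - 38*2)² = (-107 - 76)² = (-183)² = 33489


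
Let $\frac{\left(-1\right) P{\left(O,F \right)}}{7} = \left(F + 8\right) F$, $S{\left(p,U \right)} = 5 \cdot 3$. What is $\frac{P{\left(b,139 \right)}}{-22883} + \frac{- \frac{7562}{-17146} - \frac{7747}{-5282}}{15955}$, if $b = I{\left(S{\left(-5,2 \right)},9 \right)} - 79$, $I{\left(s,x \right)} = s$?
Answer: $\frac{2108970144849461}{337399869047210} \approx 6.2507$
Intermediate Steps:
$S{\left(p,U \right)} = 15$
$b = -64$ ($b = 15 - 79 = -64$)
$P{\left(O,F \right)} = - 7 F \left(8 + F\right)$ ($P{\left(O,F \right)} = - 7 \left(F + 8\right) F = - 7 \left(8 + F\right) F = - 7 F \left(8 + F\right)$)
$\frac{P{\left(b,139 \right)}}{-22883} + \frac{- \frac{7562}{-17146} - \frac{7747}{-5282}}{15955} = \frac{\left(-7\right) 139 \left(8 + 139\right)}{-22883} + \frac{- \frac{7562}{-17146} - \frac{7747}{-5282}}{15955} = \left(-7\right) 139 \cdot 147 \left(- \frac{1}{22883}\right) + \left(\left(-7562\right) \left(- \frac{1}{17146}\right) - - \frac{7747}{5282}\right) \frac{1}{15955} = \left(-143031\right) \left(- \frac{1}{22883}\right) + \left(\frac{3781}{8573} + \frac{7747}{5282}\right) \frac{1}{15955} = \frac{2919}{467} + \frac{86386273}{45282586} \cdot \frac{1}{15955} = \frac{2919}{467} + \frac{86386273}{722483659630} = \frac{2108970144849461}{337399869047210}$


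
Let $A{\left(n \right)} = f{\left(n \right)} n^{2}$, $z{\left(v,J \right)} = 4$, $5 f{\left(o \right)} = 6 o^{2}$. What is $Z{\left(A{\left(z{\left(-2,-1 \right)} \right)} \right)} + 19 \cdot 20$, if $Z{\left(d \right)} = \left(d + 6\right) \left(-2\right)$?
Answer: $- \frac{1232}{5} \approx -246.4$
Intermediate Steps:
$f{\left(o \right)} = \frac{6 o^{2}}{5}$
$A{\left(n \right)} = \frac{6 n^{4}}{5}$ ($A{\left(n \right)} = \frac{6 n^{2}}{5} n^{2} = \frac{6 n^{4}}{5}$)
$Z{\left(d \right)} = -12 - 2 d$ ($Z{\left(d \right)} = \left(6 + d\right) \left(-2\right) = -12 - 2 d$)
$Z{\left(A{\left(z{\left(-2,-1 \right)} \right)} \right)} + 19 \cdot 20 = \left(-12 - 2 \frac{6 \cdot 4^{4}}{5}\right) + 19 \cdot 20 = \left(-12 - 2 \cdot \frac{6}{5} \cdot 256\right) + 380 = \left(-12 - \frac{3072}{5}\right) + 380 = - \frac{3132}{5} + 380 = - \frac{1232}{5}$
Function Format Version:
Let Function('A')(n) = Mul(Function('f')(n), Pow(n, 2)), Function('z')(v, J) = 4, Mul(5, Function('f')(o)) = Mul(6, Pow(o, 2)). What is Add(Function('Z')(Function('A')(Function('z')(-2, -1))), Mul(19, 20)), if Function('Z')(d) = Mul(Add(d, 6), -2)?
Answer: Rational(-1232, 5) ≈ -246.40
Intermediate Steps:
Function('f')(o) = Mul(Rational(6, 5), Pow(o, 2)) (Function('f')(o) = Mul(Rational(1, 5), Mul(6, Pow(o, 2))) = Mul(Rational(6, 5), Pow(o, 2)))
Function('A')(n) = Mul(Rational(6, 5), Pow(n, 4)) (Function('A')(n) = Mul(Mul(Rational(6, 5), Pow(n, 2)), Pow(n, 2)) = Mul(Rational(6, 5), Pow(n, 4)))
Function('Z')(d) = Add(-12, Mul(-2, d)) (Function('Z')(d) = Mul(Add(6, d), -2) = Add(-12, Mul(-2, d)))
Add(Function('Z')(Function('A')(Function('z')(-2, -1))), Mul(19, 20)) = Add(Add(-12, Mul(-2, Mul(Rational(6, 5), Pow(4, 4)))), Mul(19, 20)) = Add(Add(-12, Mul(-2, Mul(Rational(6, 5), 256))), 380) = Add(Add(-12, Mul(-2, Rational(1536, 5))), 380) = Add(Add(-12, Rational(-3072, 5)), 380) = Add(Rational(-3132, 5), 380) = Rational(-1232, 5)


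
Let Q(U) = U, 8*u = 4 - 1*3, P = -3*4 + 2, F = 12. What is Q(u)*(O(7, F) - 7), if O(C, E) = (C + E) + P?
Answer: ¼ ≈ 0.25000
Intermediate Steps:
P = -10 (P = -12 + 2 = -10)
u = ⅛ (u = (4 - 1*3)/8 = (4 - 3)/8 = (⅛)*1 = ⅛ ≈ 0.12500)
O(C, E) = -10 + C + E (O(C, E) = (C + E) - 10 = -10 + C + E)
Q(u)*(O(7, F) - 7) = ((-10 + 7 + 12) - 7)/8 = (9 - 7)/8 = (⅛)*2 = ¼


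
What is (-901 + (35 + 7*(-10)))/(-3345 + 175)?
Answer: 468/1585 ≈ 0.29527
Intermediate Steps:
(-901 + (35 + 7*(-10)))/(-3345 + 175) = (-901 + (35 - 70))/(-3170) = (-901 - 35)*(-1/3170) = -936*(-1/3170) = 468/1585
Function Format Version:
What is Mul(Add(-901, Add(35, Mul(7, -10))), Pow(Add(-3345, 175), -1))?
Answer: Rational(468, 1585) ≈ 0.29527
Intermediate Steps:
Mul(Add(-901, Add(35, Mul(7, -10))), Pow(Add(-3345, 175), -1)) = Mul(Add(-901, Add(35, -70)), Pow(-3170, -1)) = Mul(Add(-901, -35), Rational(-1, 3170)) = Mul(-936, Rational(-1, 3170)) = Rational(468, 1585)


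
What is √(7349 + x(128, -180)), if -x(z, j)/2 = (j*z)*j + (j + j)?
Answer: I*√8286331 ≈ 2878.6*I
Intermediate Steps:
x(z, j) = -4*j - 2*z*j² (x(z, j) = -2*((j*z)*j + (j + j)) = -2*(z*j² + 2*j) = -2*(2*j + z*j²) = -4*j - 2*z*j²)
√(7349 + x(128, -180)) = √(7349 - 2*(-180)*(2 - 180*128)) = √(7349 - 2*(-180)*(2 - 23040)) = √(7349 - 2*(-180)*(-23038)) = √(7349 - 8293680) = √(-8286331) = I*√8286331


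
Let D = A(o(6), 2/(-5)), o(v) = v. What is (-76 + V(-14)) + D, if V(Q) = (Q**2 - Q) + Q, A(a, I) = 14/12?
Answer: 727/6 ≈ 121.17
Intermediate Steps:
A(a, I) = 7/6 (A(a, I) = 14*(1/12) = 7/6)
V(Q) = Q**2
D = 7/6 ≈ 1.1667
(-76 + V(-14)) + D = (-76 + (-14)**2) + 7/6 = (-76 + 196) + 7/6 = 120 + 7/6 = 727/6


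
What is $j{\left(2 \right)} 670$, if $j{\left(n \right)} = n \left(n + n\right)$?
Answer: $5360$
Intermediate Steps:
$j{\left(n \right)} = 2 n^{2}$ ($j{\left(n \right)} = n 2 n = 2 n^{2}$)
$j{\left(2 \right)} 670 = 2 \cdot 2^{2} \cdot 670 = 2 \cdot 4 \cdot 670 = 8 \cdot 670 = 5360$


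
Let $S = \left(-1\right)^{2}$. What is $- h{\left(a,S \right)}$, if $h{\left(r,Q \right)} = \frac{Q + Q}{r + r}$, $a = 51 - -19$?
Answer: $- \frac{1}{70} \approx -0.014286$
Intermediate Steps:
$S = 1$
$a = 70$ ($a = 51 + 19 = 70$)
$h{\left(r,Q \right)} = \frac{Q}{r}$ ($h{\left(r,Q \right)} = \frac{2 Q}{2 r} = 2 Q \frac{1}{2 r} = \frac{Q}{r}$)
$- h{\left(a,S \right)} = - \frac{1}{70}$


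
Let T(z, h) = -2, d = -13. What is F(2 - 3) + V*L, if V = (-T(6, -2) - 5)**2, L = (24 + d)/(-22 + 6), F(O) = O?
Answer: -115/16 ≈ -7.1875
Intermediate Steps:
L = -11/16 (L = (24 - 13)/(-22 + 6) = 11/(-16) = 11*(-1/16) = -11/16 ≈ -0.68750)
V = 9 (V = (-1*(-2) - 5)**2 = (2 - 5)**2 = (-3)**2 = 9)
F(2 - 3) + V*L = (2 - 3) + 9*(-11/16) = -1 - 99/16 = -115/16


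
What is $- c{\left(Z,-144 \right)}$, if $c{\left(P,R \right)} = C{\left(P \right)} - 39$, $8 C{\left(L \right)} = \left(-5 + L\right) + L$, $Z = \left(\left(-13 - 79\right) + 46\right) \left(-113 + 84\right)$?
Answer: $- \frac{2351}{8} \approx -293.88$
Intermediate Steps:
$Z = 1334$ ($Z = \left(-92 + 46\right) \left(-29\right) = \left(-46\right) \left(-29\right) = 1334$)
$C{\left(L \right)} = - \frac{5}{8} + \frac{L}{4}$ ($C{\left(L \right)} = \frac{\left(-5 + L\right) + L}{8} = \frac{-5 + 2 L}{8} = - \frac{5}{8} + \frac{L}{4}$)
$c{\left(P,R \right)} = - \frac{317}{8} + \frac{P}{4}$ ($c{\left(P,R \right)} = \left(- \frac{5}{8} + \frac{P}{4}\right) - 39 = - \frac{317}{8} + \frac{P}{4}$)
$- c{\left(Z,-144 \right)} = - (- \frac{317}{8} + \frac{1}{4} \cdot 1334) = - (- \frac{317}{8} + \frac{667}{2}) = \left(-1\right) \frac{2351}{8} = - \frac{2351}{8}$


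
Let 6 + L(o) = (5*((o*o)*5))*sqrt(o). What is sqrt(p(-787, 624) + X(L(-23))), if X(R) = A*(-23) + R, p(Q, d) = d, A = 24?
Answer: sqrt(66 + 13225*I*sqrt(23)) ≈ 178.17 + 177.99*I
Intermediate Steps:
L(o) = -6 + 25*o**(5/2) (L(o) = -6 + (5*((o*o)*5))*sqrt(o) = -6 + (5*(o**2*5))*sqrt(o) = -6 + (5*(5*o**2))*sqrt(o) = -6 + (25*o**2)*sqrt(o) = -6 + 25*o**(5/2))
X(R) = -552 + R (X(R) = 24*(-23) + R = -552 + R)
sqrt(p(-787, 624) + X(L(-23))) = sqrt(624 + (-552 + (-6 + 25*(-23)**(5/2)))) = sqrt(624 + (-552 + (-6 + 25*(529*I*sqrt(23))))) = sqrt(624 + (-552 + (-6 + 13225*I*sqrt(23)))) = sqrt(624 + (-558 + 13225*I*sqrt(23))) = sqrt(66 + 13225*I*sqrt(23))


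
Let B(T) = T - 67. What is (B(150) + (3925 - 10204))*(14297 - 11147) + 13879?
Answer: -19503521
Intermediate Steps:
B(T) = -67 + T
(B(150) + (3925 - 10204))*(14297 - 11147) + 13879 = ((-67 + 150) + (3925 - 10204))*(14297 - 11147) + 13879 = (83 - 6279)*3150 + 13879 = -6196*3150 + 13879 = -19517400 + 13879 = -19503521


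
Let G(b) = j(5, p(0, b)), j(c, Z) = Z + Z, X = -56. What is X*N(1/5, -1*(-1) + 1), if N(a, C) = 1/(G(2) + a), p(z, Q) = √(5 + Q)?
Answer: 280/699 - 2800*√7/699 ≈ -10.198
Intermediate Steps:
j(c, Z) = 2*Z
G(b) = 2*√(5 + b)
N(a, C) = 1/(a + 2*√7) (N(a, C) = 1/(2*√(5 + 2) + a) = 1/(2*√7 + a) = 1/(a + 2*√7))
X*N(1/5, -1*(-1) + 1) = -56/(1/5 + 2*√7) = -56/(⅕ + 2*√7)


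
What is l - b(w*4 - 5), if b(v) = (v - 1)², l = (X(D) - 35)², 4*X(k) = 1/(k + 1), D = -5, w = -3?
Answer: 231777/256 ≈ 905.38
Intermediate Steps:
X(k) = 1/(4*(1 + k)) (X(k) = 1/(4*(k + 1)) = 1/(4*(1 + k)))
l = 314721/256 (l = (1/(4*(1 - 5)) - 35)² = ((¼)/(-4) - 35)² = ((¼)*(-¼) - 35)² = (-1/16 - 35)² = (-561/16)² = 314721/256 ≈ 1229.4)
b(v) = (-1 + v)²
l - b(w*4 - 5) = 314721/256 - (-1 + (-3*4 - 5))² = 314721/256 - (-1 + (-12 - 5))² = 314721/256 - (-1 - 17)² = 314721/256 - 1*(-18)² = 314721/256 - 1*324 = 314721/256 - 324 = 231777/256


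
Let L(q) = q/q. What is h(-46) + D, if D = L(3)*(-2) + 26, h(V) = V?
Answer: -22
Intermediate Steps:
L(q) = 1
D = 24 (D = 1*(-2) + 26 = -2 + 26 = 24)
h(-46) + D = -46 + 24 = -22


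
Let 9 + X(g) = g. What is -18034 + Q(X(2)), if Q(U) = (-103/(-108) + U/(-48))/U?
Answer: -54535291/3024 ≈ -18034.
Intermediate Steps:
X(g) = -9 + g
Q(U) = (103/108 - U/48)/U (Q(U) = (-103*(-1/108) + U*(-1/48))/U = (103/108 - U/48)/U)
-18034 + Q(X(2)) = -18034 + (412 - 9*(-9 + 2))/(432*(-9 + 2)) = -18034 + (1/432)*(412 - 9*(-7))/(-7) = -18034 + (1/432)*(-⅐)*(412 + 63) = -18034 + (1/432)*(-⅐)*475 = -18034 - 475/3024 = -54535291/3024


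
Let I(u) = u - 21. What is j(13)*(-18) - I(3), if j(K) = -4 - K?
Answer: 324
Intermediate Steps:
I(u) = -21 + u
j(13)*(-18) - I(3) = (-4 - 1*13)*(-18) - (-21 + 3) = (-4 - 13)*(-18) - 1*(-18) = -17*(-18) + 18 = 306 + 18 = 324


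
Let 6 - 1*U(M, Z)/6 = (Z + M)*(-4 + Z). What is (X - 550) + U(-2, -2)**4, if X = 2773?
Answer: 136051119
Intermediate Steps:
U(M, Z) = 36 - 6*(-4 + Z)*(M + Z) (U(M, Z) = 36 - 6*(Z + M)*(-4 + Z) = 36 - 6*(M + Z)*(-4 + Z) = 36 - 6*(-4 + Z)*(M + Z))
(X - 550) + U(-2, -2)**4 = (2773 - 550) + (36 - 6*(-2)**2 + 24*(-2) + 24*(-2) - 6*(-2)*(-2))**4 = 2223 + (36 - 6*4 - 48 - 48 - 24)**4 = 2223 + (36 - 24 - 48 - 48 - 24)**4 = 2223 + (-108)**4 = 2223 + 136048896 = 136051119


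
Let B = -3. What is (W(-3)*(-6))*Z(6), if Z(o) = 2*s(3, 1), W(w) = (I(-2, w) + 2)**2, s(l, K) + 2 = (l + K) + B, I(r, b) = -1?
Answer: 12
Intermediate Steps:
s(l, K) = -5 + K + l (s(l, K) = -2 + ((l + K) - 3) = -2 + ((K + l) - 3) = -2 + (-3 + K + l) = -5 + K + l)
W(w) = 1 (W(w) = (-1 + 2)**2 = 1**2 = 1)
Z(o) = -2 (Z(o) = 2*(-5 + 1 + 3) = 2*(-1) = -2)
(W(-3)*(-6))*Z(6) = (1*(-6))*(-2) = -6*(-2) = 12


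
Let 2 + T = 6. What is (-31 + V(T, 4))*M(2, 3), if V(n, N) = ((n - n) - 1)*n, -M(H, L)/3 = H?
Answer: 210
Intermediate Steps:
T = 4 (T = -2 + 6 = 4)
M(H, L) = -3*H
V(n, N) = -n (V(n, N) = (0 - 1)*n = -n)
(-31 + V(T, 4))*M(2, 3) = (-31 - 1*4)*(-3*2) = (-31 - 4)*(-6) = -35*(-6) = 210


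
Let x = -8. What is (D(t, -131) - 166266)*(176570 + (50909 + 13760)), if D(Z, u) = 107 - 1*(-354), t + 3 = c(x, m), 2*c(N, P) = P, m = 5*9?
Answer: -39998632395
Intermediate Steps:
m = 45
c(N, P) = P/2
t = 39/2 (t = -3 + (½)*45 = -3 + 45/2 = 39/2 ≈ 19.500)
D(Z, u) = 461 (D(Z, u) = 107 + 354 = 461)
(D(t, -131) - 166266)*(176570 + (50909 + 13760)) = (461 - 166266)*(176570 + (50909 + 13760)) = -165805*(176570 + 64669) = -165805*241239 = -39998632395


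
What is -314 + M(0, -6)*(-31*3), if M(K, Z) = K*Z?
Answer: -314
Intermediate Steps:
-314 + M(0, -6)*(-31*3) = -314 + (0*(-6))*(-31*3) = -314 + 0*(-93) = -314 + 0 = -314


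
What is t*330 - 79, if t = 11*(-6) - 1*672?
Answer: -243619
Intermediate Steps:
t = -738 (t = -66 - 672 = -738)
t*330 - 79 = -738*330 - 79 = -243540 - 79 = -243619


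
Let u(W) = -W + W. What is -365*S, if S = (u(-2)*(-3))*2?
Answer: 0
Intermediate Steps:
u(W) = 0
S = 0 (S = (0*(-3))*2 = 0*2 = 0)
-365*S = -365*0 = 0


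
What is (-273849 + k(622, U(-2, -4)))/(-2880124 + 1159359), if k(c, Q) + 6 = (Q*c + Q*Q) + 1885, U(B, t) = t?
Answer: 274442/1720765 ≈ 0.15949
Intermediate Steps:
k(c, Q) = 1879 + Q**2 + Q*c (k(c, Q) = -6 + ((Q*c + Q*Q) + 1885) = -6 + ((Q*c + Q**2) + 1885) = -6 + ((Q**2 + Q*c) + 1885) = -6 + (1885 + Q**2 + Q*c) = 1879 + Q**2 + Q*c)
(-273849 + k(622, U(-2, -4)))/(-2880124 + 1159359) = (-273849 + (1879 + (-4)**2 - 4*622))/(-2880124 + 1159359) = (-273849 + (1879 + 16 - 2488))/(-1720765) = (-273849 - 593)*(-1/1720765) = -274442*(-1/1720765) = 274442/1720765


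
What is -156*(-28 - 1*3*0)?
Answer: 4368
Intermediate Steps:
-156*(-28 - 1*3*0) = -156*(-28 - 3*0) = -156*(-28 + 0) = -156*(-28) = 4368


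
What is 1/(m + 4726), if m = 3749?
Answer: 1/8475 ≈ 0.00011799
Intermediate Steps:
1/(m + 4726) = 1/(3749 + 4726) = 1/8475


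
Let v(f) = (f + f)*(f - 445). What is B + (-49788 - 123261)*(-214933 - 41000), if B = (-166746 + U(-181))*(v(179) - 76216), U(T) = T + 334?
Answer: 72850320009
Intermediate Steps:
v(f) = 2*f*(-445 + f) (v(f) = (2*f)*(-445 + f) = 2*f*(-445 + f))
U(T) = 334 + T
B = 28561370292 (B = (-166746 + (334 - 181))*(2*179*(-445 + 179) - 76216) = (-166746 + 153)*(2*179*(-266) - 76216) = -166593*(-95228 - 76216) = -166593*(-171444) = 28561370292)
B + (-49788 - 123261)*(-214933 - 41000) = 28561370292 + (-49788 - 123261)*(-214933 - 41000) = 28561370292 - 173049*(-255933) = 28561370292 + 44288949717 = 72850320009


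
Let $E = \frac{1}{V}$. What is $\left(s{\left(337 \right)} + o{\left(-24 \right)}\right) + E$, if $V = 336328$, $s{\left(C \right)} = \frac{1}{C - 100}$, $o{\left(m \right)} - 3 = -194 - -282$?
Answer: $\frac{7253922541}{79709736} \approx 91.004$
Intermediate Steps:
$o{\left(m \right)} = 91$ ($o{\left(m \right)} = 3 - -88 = 3 + \left(-194 + 282\right) = 3 + 88 = 91$)
$s{\left(C \right)} = \frac{1}{-100 + C}$
$E = \frac{1}{336328} \approx 2.9733 \cdot 10^{-6}$
$\left(s{\left(337 \right)} + o{\left(-24 \right)}\right) + E = \left(\frac{1}{-100 + 337} + 91\right) + \frac{1}{336328} = \left(\frac{1}{237} + 91\right) + \frac{1}{336328} = \frac{21568}{237} + \frac{1}{336328} = \frac{7253922541}{79709736}$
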